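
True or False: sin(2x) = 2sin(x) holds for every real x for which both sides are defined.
False.

Claim: sin(2x) = 2sin(x).
Test a specific point where both sides are defined: x = -π/6.
LHS = sin(2x) ≈ -0.8660
RHS = 2sin(x) ≈ -1.0000
Since -0.8660 ≠ -1.0000, the equation fails at this point, so it cannot hold for every real x for which both sides are defined.
The correct double-angle formula is sin(2x) = 2sin(x)cos(x).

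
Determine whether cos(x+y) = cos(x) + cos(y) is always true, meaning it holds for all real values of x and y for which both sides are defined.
Claim: cos(x+y) = cos(x) + cos(y).
Test a specific point where both sides are defined: x = -π/3, y = π/6.
LHS = cos(x+y) ≈ 0.8660
RHS = cos(x) + cos(y) ≈ 1.3660
Since 0.8660 ≠ 1.3660, the equation fails at this point, so it cannot hold for all real values of x and y for which both sides are defined.
The correct expansion is cos(x+y) = cos(x)cos(y) - sin(x)sin(y); cosine is not additive.

Conclusion: No, this is NOT an identity.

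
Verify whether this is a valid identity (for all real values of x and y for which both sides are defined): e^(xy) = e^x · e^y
Claim: e^(xy) = e^x · e^y.
Test a specific point where both sides are defined: x = -1, y = -1.
LHS = e^(xy) ≈ 2.7183
RHS = e^x · e^y ≈ 0.1353
Since 2.7183 ≠ 0.1353, the equation fails at this point, so it cannot hold for all real values of x and y for which both sides are defined.
e^x · e^y = e^(x+y), not e^(xy).

Conclusion: No, this is NOT an identity.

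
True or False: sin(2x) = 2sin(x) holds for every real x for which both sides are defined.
Claim: sin(2x) = 2sin(x).
Test a specific point where both sides are defined: x = -π/4.
LHS = sin(2x) ≈ -1.0000
RHS = 2sin(x) ≈ -1.4142
Since -1.0000 ≠ -1.4142, the equation fails at this point, so it cannot hold for every real x for which both sides are defined.
The correct double-angle formula is sin(2x) = 2sin(x)cos(x).

Conclusion: False.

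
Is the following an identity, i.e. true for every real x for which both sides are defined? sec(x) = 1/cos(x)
Yes, this is an identity.

Claim: sec(x) = 1/cos(x).
Reasoning: sec(x) is by definition the reciprocal of cos(x), wherever cos(x) ≠ 0.
So the two sides agree for every real x for which both sides are defined.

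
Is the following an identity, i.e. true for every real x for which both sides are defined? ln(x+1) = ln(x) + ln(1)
No, this is NOT an identity.

Claim: ln(x+1) = ln(x) + ln(1).
Test a specific point where both sides are defined: x = 3/2.
LHS = ln(x+1) ≈ 0.9163
RHS = ln(x) + ln(1) ≈ 0.4055
Since 0.9163 ≠ 0.4055, the equation fails at this point, so it cannot hold for every real x for which both sides are defined.
ln(1) = 0, so the right side is just ln(x), which differs from ln(x+1).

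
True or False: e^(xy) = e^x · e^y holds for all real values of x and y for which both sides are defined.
False.

Claim: e^(xy) = e^x · e^y.
Test a specific point where both sides are defined: x = 3, y = -3.
LHS = e^(xy) ≈ 0.0001
RHS = e^x · e^y ≈ 1.0000
Since 0.0001 ≠ 1.0000, the equation fails at this point, so it cannot hold for all real values of x and y for which both sides are defined.
e^x · e^y = e^(x+y), not e^(xy).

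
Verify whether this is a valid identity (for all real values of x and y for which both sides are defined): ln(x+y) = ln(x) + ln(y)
Claim: ln(x+y) = ln(x) + ln(y).
Test a specific point where both sides are defined: x = 1/2, y = 4.
LHS = ln(x+y) ≈ 1.5041
RHS = ln(x) + ln(y) ≈ 0.6931
Since 1.5041 ≠ 0.6931, the equation fails at this point, so it cannot hold for all real values of x and y for which both sides are defined.
ln(x) + ln(y) = ln(xy), not ln(x+y).

Conclusion: No, this is NOT an identity.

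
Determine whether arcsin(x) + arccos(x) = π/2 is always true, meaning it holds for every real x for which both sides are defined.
Claim: arcsin(x) + arccos(x) = π/2.
Reasoning: Both sides are defined for -1 ≤ x ≤ 1. Let θ = arcsin(x), so sin θ = x and θ ∈ [-π/2, π/2]. Then cos(π/2 - θ) = sin θ = x and π/2 - θ ∈ [0, π], which is exactly the range of arccos, so arccos(x) = π/2 - θ. Adding: arcsin(x) + arccos(x) = θ + (π/2 - θ) = π/2.
So the two sides agree for every real x for which both sides are defined.

Conclusion: Yes, this is an identity.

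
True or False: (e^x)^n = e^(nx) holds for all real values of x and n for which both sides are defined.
Claim: (e^x)^n = e^(nx).
Reasoning: e^x is a positive real number, and for a positive base B and real exponent n, B^n = e^(n·ln B). With B = e^x, ln B = x, so (e^x)^n = e^(n·x).
So the two sides agree for all real values of x and n for which both sides are defined.

Conclusion: True.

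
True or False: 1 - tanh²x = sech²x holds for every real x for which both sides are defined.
Claim: 1 - tanh²x = sech²x.
Reasoning: Divide cosh²x - sinh²x = 1 through by cosh²x (never zero): 1 - tanh²x = 1/cosh²x = sech²x.
So the two sides agree for every real x for which both sides are defined.

Conclusion: True.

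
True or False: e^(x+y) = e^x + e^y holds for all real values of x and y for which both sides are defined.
Claim: e^(x+y) = e^x + e^y.
Test a specific point where both sides are defined: x = 5, y = -3.
LHS = e^(x+y) ≈ 7.3891
RHS = e^x + e^y ≈ 148.4629
Since 7.3891 ≠ 148.4629, the equation fails at this point, so it cannot hold for all real values of x and y for which both sides are defined.
The correct rule is e^(x+y) = e^x · e^y (a product, not a sum).

Conclusion: False.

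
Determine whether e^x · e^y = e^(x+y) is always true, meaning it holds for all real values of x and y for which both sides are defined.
Claim: e^x · e^y = e^(x+y).
Reasoning: This is the law of exponents for a common base: multiplying powers adds exponents. E.g. from the series, (Σ x^j/j!)(Σ y^k/k!) = Σ_m (Σ_{j+k=m} x^j y^k/(j!k!)) = Σ_m (x+y)^m/m! by the binomial theorem.
So the two sides agree for all real values of x and y for which both sides are defined.

Conclusion: Yes, this is an identity.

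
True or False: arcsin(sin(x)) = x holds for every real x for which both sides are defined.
False.

Claim: arcsin(sin(x)) = x.
Test a specific point where both sides are defined: x = π.
LHS = arcsin(sin(x)) ≈ 0.0000
RHS = x ≈ 3.1416
Since 0.0000 ≠ 3.1416, the equation fails at this point, so it cannot hold for every real x for which both sides are defined.
arcsin only returns values in [-π/2, π/2], so arcsin(sin(x)) = x holds only for x in that interval, not for all real x.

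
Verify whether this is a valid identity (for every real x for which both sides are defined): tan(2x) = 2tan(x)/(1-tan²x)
Claim: tan(2x) = 2tan(x)/(1-tan²x).
Reasoning: tan(2x) = sin(2x)/cos(2x) = 2sin(x)cos(x) / (cos²x - sin²x). Divide numerator and denominator by cos²x: 2tan(x) / (1 - tan²x).
So the two sides agree for every real x for which both sides are defined.

Conclusion: Yes, this is an identity.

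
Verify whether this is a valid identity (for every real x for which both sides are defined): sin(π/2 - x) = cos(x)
Yes, this is an identity.

Claim: sin(π/2 - x) = cos(x).
Reasoning: Use sin(u - v) = sin(u)cos(v) - cos(u)sin(v) with u = π/2, v = x: sin(π/2)cos(x) - cos(π/2)sin(x) = 1·cos(x) - 0·sin(x) = cos(x).
So the two sides agree for every real x for which both sides are defined.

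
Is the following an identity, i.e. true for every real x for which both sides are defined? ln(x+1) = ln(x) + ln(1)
Claim: ln(x+1) = ln(x) + ln(1).
Test a specific point where both sides are defined: x = 5.
LHS = ln(x+1) ≈ 1.7918
RHS = ln(x) + ln(1) ≈ 1.6094
Since 1.7918 ≠ 1.6094, the equation fails at this point, so it cannot hold for every real x for which both sides are defined.
ln(1) = 0, so the right side is just ln(x), which differs from ln(x+1).

Conclusion: No, this is NOT an identity.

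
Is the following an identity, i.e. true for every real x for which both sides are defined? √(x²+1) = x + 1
No, this is NOT an identity.

Claim: √(x²+1) = x + 1.
Test a specific point where both sides are defined: x = 1.
LHS = √(x²+1) ≈ 1.4142
RHS = x + 1 ≈ 2.0000
Since 1.4142 ≠ 2.0000, the equation fails at this point, so it cannot hold for every real x for which both sides are defined.
(x+1)² = x² + 2x + 1 ≠ x² + 1 unless x = 0.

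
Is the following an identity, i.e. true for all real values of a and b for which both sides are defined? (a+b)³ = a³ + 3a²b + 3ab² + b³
Yes, this is an identity.

Claim: (a+b)³ = a³ + 3a²b + 3ab² + b³.
Reasoning: (a+b)³ = (a+b)(a+b)² = (a+b)(a² + 2ab + b²) = a³ + 2a²b + ab² + a²b + 2ab² + b³ = a³ + 3a²b + 3ab² + b³.
So the two sides agree for all real values of a and b for which both sides are defined.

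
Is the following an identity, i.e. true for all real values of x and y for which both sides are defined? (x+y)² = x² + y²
Claim: (x+y)² = x² + y².
Test a specific point where both sides are defined: x = -3, y = -2.
LHS = (x+y)² ≈ 25.0000
RHS = x² + y² ≈ 13.0000
Since 25.0000 ≠ 13.0000, the equation fails at this point, so it cannot hold for all real values of x and y for which both sides are defined.
The correct expansion is (x+y)² = x² + 2xy + y²; the cross term 2xy is missing.

Conclusion: No, this is NOT an identity.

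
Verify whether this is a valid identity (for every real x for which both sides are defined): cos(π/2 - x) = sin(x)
Claim: cos(π/2 - x) = sin(x).
Reasoning: Use cos(u - v) = cos(u)cos(v) + sin(u)sin(v) with u = π/2, v = x: cos(π/2)cos(x) + sin(π/2)sin(x) = 0·cos(x) + 1·sin(x) = sin(x).
So the two sides agree for every real x for which both sides are defined.

Conclusion: Yes, this is an identity.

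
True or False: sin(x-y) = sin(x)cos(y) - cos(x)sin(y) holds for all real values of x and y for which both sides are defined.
Claim: sin(x-y) = sin(x)cos(y) - cos(x)sin(y).
Reasoning: Replace y by -y in sin(x+y) = sin(x)cos(y) + cos(x)sin(y) and use cos(-y) = cos(y), sin(-y) = -sin(y): sin(x-y) = sin(x)cos(y) - cos(x)sin(y).
So the two sides agree for all real values of x and y for which both sides are defined.

Conclusion: True.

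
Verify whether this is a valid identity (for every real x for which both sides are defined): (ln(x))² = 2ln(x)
Claim: (ln(x))² = 2ln(x).
Test a specific point where both sides are defined: x = 1/2.
LHS = (ln(x))² ≈ 0.4805
RHS = 2ln(x) ≈ -1.3863
Since 0.4805 ≠ -1.3863, the equation fails at this point, so it cannot hold for every real x for which both sides are defined.
2ln(x) equals ln(x²), which is not the same as (ln x)².

Conclusion: No, this is NOT an identity.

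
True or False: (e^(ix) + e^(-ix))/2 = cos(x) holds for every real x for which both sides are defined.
Claim: (e^(ix) + e^(-ix))/2 = cos(x).
Reasoning: By Euler's formula e^(ix) = cos(x) + i·sin(x) and e^(-ix) = cos(x) - i·sin(x). Adding cancels the sine terms: e^(ix) + e^(-ix) = 2cos(x); divide by 2.
So the two sides agree for every real x for which both sides are defined.

Conclusion: True.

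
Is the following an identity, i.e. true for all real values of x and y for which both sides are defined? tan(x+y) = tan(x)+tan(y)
Claim: tan(x+y) = tan(x)+tan(y).
Test a specific point where both sides are defined: x = 2π/3, y = 3π/4.
LHS = tan(x+y) ≈ 3.7321
RHS = tan(x)+tan(y) ≈ -2.7321
Since 3.7321 ≠ -2.7321, the equation fails at this point, so it cannot hold for all real values of x and y for which both sides are defined.
The correct formula is tan(x+y) = (tan(x) + tan(y))/(1 - tan(x)tan(y)).

Conclusion: No, this is NOT an identity.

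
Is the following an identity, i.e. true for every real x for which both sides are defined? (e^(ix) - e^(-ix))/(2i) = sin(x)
Yes, this is an identity.

Claim: (e^(ix) - e^(-ix))/(2i) = sin(x).
Reasoning: By Euler's formula e^(ix) = cos(x) + i·sin(x) and e^(-ix) = cos(x) - i·sin(x). Subtracting cancels the cosine terms: e^(ix) - e^(-ix) = 2i·sin(x); divide by 2i.
So the two sides agree for every real x for which both sides are defined.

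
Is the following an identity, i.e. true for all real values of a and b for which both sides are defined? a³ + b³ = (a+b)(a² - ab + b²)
Yes, this is an identity.

Claim: a³ + b³ = (a+b)(a² - ab + b²).
Reasoning: Expand the right side: (a+b)(a² - ab + b²) = a³ - a²b + ab² + a²b - ab² + b³ = a³ + b³ (the middle terms cancel in pairs).
So the two sides agree for all real values of a and b for which both sides are defined.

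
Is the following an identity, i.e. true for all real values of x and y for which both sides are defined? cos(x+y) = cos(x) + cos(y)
Claim: cos(x+y) = cos(x) + cos(y).
Test a specific point where both sides are defined: x = π, y = 2π/3.
LHS = cos(x+y) ≈ 0.5000
RHS = cos(x) + cos(y) ≈ -1.5000
Since 0.5000 ≠ -1.5000, the equation fails at this point, so it cannot hold for all real values of x and y for which both sides are defined.
The correct expansion is cos(x+y) = cos(x)cos(y) - sin(x)sin(y); cosine is not additive.

Conclusion: No, this is NOT an identity.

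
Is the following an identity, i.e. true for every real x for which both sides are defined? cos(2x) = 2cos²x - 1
Claim: cos(2x) = 2cos²x - 1.
Reasoning: cos(2x) = cos²x - sin²x. Replace sin²x by 1 - cos²x: cos²x - (1 - cos²x) = 2cos²x - 1.
So the two sides agree for every real x for which both sides are defined.

Conclusion: Yes, this is an identity.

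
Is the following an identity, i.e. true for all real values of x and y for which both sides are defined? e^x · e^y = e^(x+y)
Yes, this is an identity.

Claim: e^x · e^y = e^(x+y).
Reasoning: This is the law of exponents for a common base: multiplying powers adds exponents. E.g. from the series, (Σ x^j/j!)(Σ y^k/k!) = Σ_m (Σ_{j+k=m} x^j y^k/(j!k!)) = Σ_m (x+y)^m/m! by the binomial theorem.
So the two sides agree for all real values of x and y for which both sides are defined.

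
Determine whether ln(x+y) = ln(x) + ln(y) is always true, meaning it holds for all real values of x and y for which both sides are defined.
No, this is NOT an identity.

Claim: ln(x+y) = ln(x) + ln(y).
Test a specific point where both sides are defined: x = 5, y = 3.
LHS = ln(x+y) ≈ 2.0794
RHS = ln(x) + ln(y) ≈ 2.7081
Since 2.0794 ≠ 2.7081, the equation fails at this point, so it cannot hold for all real values of x and y for which both sides are defined.
ln(x) + ln(y) = ln(xy), not ln(x+y).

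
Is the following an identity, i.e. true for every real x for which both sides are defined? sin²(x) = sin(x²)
Claim: sin²(x) = sin(x²).
Test a specific point where both sides are defined: x = 2π/3.
LHS = sin²(x) ≈ 0.7500
RHS = sin(x²) ≈ -0.9474
Since 0.7500 ≠ -0.9474, the equation fails at this point, so it cannot hold for every real x for which both sides are defined.
sin²(x) means (sin x)², squaring the output; sin(x²) squares the input. These are different functions.

Conclusion: No, this is NOT an identity.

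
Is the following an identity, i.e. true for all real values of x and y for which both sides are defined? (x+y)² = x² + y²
Claim: (x+y)² = x² + y².
Test a specific point where both sides are defined: x = 5, y = -3.
LHS = (x+y)² ≈ 4.0000
RHS = x² + y² ≈ 34.0000
Since 4.0000 ≠ 34.0000, the equation fails at this point, so it cannot hold for all real values of x and y for which both sides are defined.
The correct expansion is (x+y)² = x² + 2xy + y²; the cross term 2xy is missing.

Conclusion: No, this is NOT an identity.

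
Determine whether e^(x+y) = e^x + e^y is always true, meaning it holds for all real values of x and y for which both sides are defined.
Claim: e^(x+y) = e^x + e^y.
Test a specific point where both sides are defined: x = 3, y = 2.
LHS = e^(x+y) ≈ 148.4132
RHS = e^x + e^y ≈ 27.4746
Since 148.4132 ≠ 27.4746, the equation fails at this point, so it cannot hold for all real values of x and y for which both sides are defined.
The correct rule is e^(x+y) = e^x · e^y (a product, not a sum).

Conclusion: No, this is NOT an identity.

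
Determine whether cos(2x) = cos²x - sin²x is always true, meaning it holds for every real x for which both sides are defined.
Claim: cos(2x) = cos²x - sin²x.
Reasoning: Put y = x in the addition formula cos(x+y) = cos(x)cos(y) - sin(x)sin(y): cos(2x) = cos²x - sin²x.
So the two sides agree for every real x for which both sides are defined.

Conclusion: Yes, this is an identity.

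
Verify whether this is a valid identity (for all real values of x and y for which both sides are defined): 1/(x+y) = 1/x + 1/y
No, this is NOT an identity.

Claim: 1/(x+y) = 1/x + 1/y.
Test a specific point where both sides are defined: x = -1, y = -3.
LHS = 1/(x+y) ≈ -0.2500
RHS = 1/x + 1/y ≈ -1.3333
Since -0.2500 ≠ -1.3333, the equation fails at this point, so it cannot hold for all real values of x and y for which both sides are defined.
1/x + 1/y = (x+y)/(xy), which is not 1/(x+y).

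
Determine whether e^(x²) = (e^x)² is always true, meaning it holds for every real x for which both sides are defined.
No, this is NOT an identity.

Claim: e^(x²) = (e^x)².
Test a specific point where both sides are defined: x = -3.
LHS = e^(x²) ≈ 8103.0839
RHS = (e^x)² ≈ 0.0025
Since 8103.0839 ≠ 0.0025, the equation fails at this point, so it cannot hold for every real x for which both sides are defined.
(e^x)² = e^(2x), and 2x ≠ x² in general.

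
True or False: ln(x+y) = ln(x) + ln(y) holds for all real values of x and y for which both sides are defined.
Claim: ln(x+y) = ln(x) + ln(y).
Test a specific point where both sides are defined: x = 3, y = 1.
LHS = ln(x+y) ≈ 1.3863
RHS = ln(x) + ln(y) ≈ 1.0986
Since 1.3863 ≠ 1.0986, the equation fails at this point, so it cannot hold for all real values of x and y for which both sides are defined.
ln(x) + ln(y) = ln(xy), not ln(x+y).

Conclusion: False.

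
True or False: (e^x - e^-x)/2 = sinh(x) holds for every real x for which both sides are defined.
True.

Claim: (e^x - e^-x)/2 = sinh(x).
Reasoning: This is exactly the definition of the hyperbolic sine: sinh(x) := (e^x - e^-x)/2.
So the two sides agree for every real x for which both sides are defined.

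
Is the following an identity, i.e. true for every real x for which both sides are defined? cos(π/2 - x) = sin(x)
Claim: cos(π/2 - x) = sin(x).
Reasoning: Use cos(u - v) = cos(u)cos(v) + sin(u)sin(v) with u = π/2, v = x: cos(π/2)cos(x) + sin(π/2)sin(x) = 0·cos(x) + 1·sin(x) = sin(x).
So the two sides agree for every real x for which both sides are defined.

Conclusion: Yes, this is an identity.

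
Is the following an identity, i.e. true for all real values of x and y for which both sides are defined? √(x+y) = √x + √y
No, this is NOT an identity.

Claim: √(x+y) = √x + √y.
Test a specific point where both sides are defined: x = 1/2, y = 1/2.
LHS = √(x+y) ≈ 1.0000
RHS = √x + √y ≈ 1.4142
Since 1.0000 ≠ 1.4142, the equation fails at this point, so it cannot hold for all real values of x and y for which both sides are defined.
Squaring the right side gives x + 2√(xy) + y, not x + y.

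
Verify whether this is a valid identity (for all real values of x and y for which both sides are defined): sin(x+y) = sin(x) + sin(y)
Claim: sin(x+y) = sin(x) + sin(y).
Test a specific point where both sides are defined: x = π/3, y = π/4.
LHS = sin(x+y) ≈ 0.9659
RHS = sin(x) + sin(y) ≈ 1.5731
Since 0.9659 ≠ 1.5731, the equation fails at this point, so it cannot hold for all real values of x and y for which both sides are defined.
The correct expansion is sin(x+y) = sin(x)cos(y) + cos(x)sin(y); sine is not additive.

Conclusion: No, this is NOT an identity.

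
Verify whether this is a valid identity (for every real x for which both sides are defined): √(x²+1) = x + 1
No, this is NOT an identity.

Claim: √(x²+1) = x + 1.
Test a specific point where both sides are defined: x = 1.
LHS = √(x²+1) ≈ 1.4142
RHS = x + 1 ≈ 2.0000
Since 1.4142 ≠ 2.0000, the equation fails at this point, so it cannot hold for every real x for which both sides are defined.
(x+1)² = x² + 2x + 1 ≠ x² + 1 unless x = 0.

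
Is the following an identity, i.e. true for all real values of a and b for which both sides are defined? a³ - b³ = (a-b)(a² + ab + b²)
Claim: a³ - b³ = (a-b)(a² + ab + b²).
Reasoning: Expand the right side: (a-b)(a² + ab + b²) = a³ + a²b + ab² - a²b - ab² - b³ = a³ - b³ (the middle terms cancel in pairs).
So the two sides agree for all real values of a and b for which both sides are defined.

Conclusion: Yes, this is an identity.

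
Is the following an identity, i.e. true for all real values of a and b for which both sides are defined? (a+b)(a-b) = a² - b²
Claim: (a+b)(a-b) = a² - b².
Reasoning: Expand: (a+b)(a-b) = a² - ab + ba - b² = a² - b² (the cross terms cancel).
So the two sides agree for all real values of a and b for which both sides are defined.

Conclusion: Yes, this is an identity.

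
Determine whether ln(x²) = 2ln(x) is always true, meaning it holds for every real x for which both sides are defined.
Claim: ln(x²) = 2ln(x).
Reasoning: The right side requires x > 0. For x > 0, x² = (e^(ln x))² = e^(2ln x), so ln(x²) = 2ln(x). (For x < 0 the right side is undefined, so those values are outside the claim.)
So the two sides agree for every real x for which both sides are defined.

Conclusion: Yes, this is an identity.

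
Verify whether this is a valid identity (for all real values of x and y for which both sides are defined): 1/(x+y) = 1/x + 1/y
No, this is NOT an identity.

Claim: 1/(x+y) = 1/x + 1/y.
Test a specific point where both sides are defined: x = -3, y = 3/2.
LHS = 1/(x+y) ≈ -0.6667
RHS = 1/x + 1/y ≈ 0.3333
Since -0.6667 ≠ 0.3333, the equation fails at this point, so it cannot hold for all real values of x and y for which both sides are defined.
1/x + 1/y = (x+y)/(xy), which is not 1/(x+y).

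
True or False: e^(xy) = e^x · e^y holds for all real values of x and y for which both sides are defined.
Claim: e^(xy) = e^x · e^y.
Test a specific point where both sides are defined: x = 1/2, y = 3.
LHS = e^(xy) ≈ 4.4817
RHS = e^x · e^y ≈ 33.1155
Since 4.4817 ≠ 33.1155, the equation fails at this point, so it cannot hold for all real values of x and y for which both sides are defined.
e^x · e^y = e^(x+y), not e^(xy).

Conclusion: False.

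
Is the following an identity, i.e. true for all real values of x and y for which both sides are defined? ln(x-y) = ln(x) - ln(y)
Claim: ln(x-y) = ln(x) - ln(y).
Test a specific point where both sides are defined: x = 5, y = 1/2.
LHS = ln(x-y) ≈ 1.5041
RHS = ln(x) - ln(y) ≈ 2.3026
Since 1.5041 ≠ 2.3026, the equation fails at this point, so it cannot hold for all real values of x and y for which both sides are defined.
ln(x) - ln(y) = ln(x/y), not ln(x-y).

Conclusion: No, this is NOT an identity.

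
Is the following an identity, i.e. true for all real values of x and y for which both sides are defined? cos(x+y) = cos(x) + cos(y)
Claim: cos(x+y) = cos(x) + cos(y).
Test a specific point where both sides are defined: x = -π/4, y = -π/2.
LHS = cos(x+y) ≈ -0.7071
RHS = cos(x) + cos(y) ≈ 0.7071
Since -0.7071 ≠ 0.7071, the equation fails at this point, so it cannot hold for all real values of x and y for which both sides are defined.
The correct expansion is cos(x+y) = cos(x)cos(y) - sin(x)sin(y); cosine is not additive.

Conclusion: No, this is NOT an identity.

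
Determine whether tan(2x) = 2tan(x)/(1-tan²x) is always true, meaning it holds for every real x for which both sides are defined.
Yes, this is an identity.

Claim: tan(2x) = 2tan(x)/(1-tan²x).
Reasoning: tan(2x) = sin(2x)/cos(2x) = 2sin(x)cos(x) / (cos²x - sin²x). Divide numerator and denominator by cos²x: 2tan(x) / (1 - tan²x).
So the two sides agree for every real x for which both sides are defined.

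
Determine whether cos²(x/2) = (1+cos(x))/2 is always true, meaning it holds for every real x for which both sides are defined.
Claim: cos²(x/2) = (1+cos(x))/2.
Reasoning: Use cos(2θ) = 2cos²θ - 1 with θ = x/2: cos(x) = 2cos²(x/2) - 1. Solving for cos²(x/2) gives (1 + cos(x))/2.
So the two sides agree for every real x for which both sides are defined.

Conclusion: Yes, this is an identity.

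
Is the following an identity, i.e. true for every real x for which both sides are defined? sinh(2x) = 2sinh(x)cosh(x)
Yes, this is an identity.

Claim: sinh(2x) = 2sinh(x)cosh(x).
Reasoning: 2sinh(x)cosh(x) = 2 · (e^x - e^-x)/2 · (e^x + e^-x)/2 = (e^(2x) - e^(-2x))/2 = sinh(2x).
So the two sides agree for every real x for which both sides are defined.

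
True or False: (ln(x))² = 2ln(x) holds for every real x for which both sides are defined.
False.

Claim: (ln(x))² = 2ln(x).
Test a specific point where both sides are defined: x = 2.
LHS = (ln(x))² ≈ 0.4805
RHS = 2ln(x) ≈ 1.3863
Since 0.4805 ≠ 1.3863, the equation fails at this point, so it cannot hold for every real x for which both sides are defined.
2ln(x) equals ln(x²), which is not the same as (ln x)².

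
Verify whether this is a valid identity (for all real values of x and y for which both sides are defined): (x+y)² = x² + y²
No, this is NOT an identity.

Claim: (x+y)² = x² + y².
Test a specific point where both sides are defined: x = 1, y = 3/2.
LHS = (x+y)² ≈ 6.2500
RHS = x² + y² ≈ 3.2500
Since 6.2500 ≠ 3.2500, the equation fails at this point, so it cannot hold for all real values of x and y for which both sides are defined.
The correct expansion is (x+y)² = x² + 2xy + y²; the cross term 2xy is missing.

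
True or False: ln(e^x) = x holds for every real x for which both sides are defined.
Claim: ln(e^x) = x.
Reasoning: ln is the inverse of the exponential: ln(e^x) asks for the exponent p with e^p = e^x, and since e^p is one-to-one that exponent is p = x.
So the two sides agree for every real x for which both sides are defined.

Conclusion: True.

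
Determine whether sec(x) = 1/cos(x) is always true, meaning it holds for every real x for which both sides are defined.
Yes, this is an identity.

Claim: sec(x) = 1/cos(x).
Reasoning: sec(x) is by definition the reciprocal of cos(x), wherever cos(x) ≠ 0.
So the two sides agree for every real x for which both sides are defined.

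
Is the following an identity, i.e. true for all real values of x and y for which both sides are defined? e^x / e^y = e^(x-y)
Claim: e^x / e^y = e^(x-y).
Reasoning: 1/e^y = e^(-y), so e^x / e^y = e^x · e^(-y) = e^(x + (-y)) = e^(x-y) by the product rule for exponents.
So the two sides agree for all real values of x and y for which both sides are defined.

Conclusion: Yes, this is an identity.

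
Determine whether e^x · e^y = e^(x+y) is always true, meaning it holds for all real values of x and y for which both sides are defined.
Claim: e^x · e^y = e^(x+y).
Reasoning: This is the law of exponents for a common base: multiplying powers adds exponents. E.g. from the series, (Σ x^j/j!)(Σ y^k/k!) = Σ_m (Σ_{j+k=m} x^j y^k/(j!k!)) = Σ_m (x+y)^m/m! by the binomial theorem.
So the two sides agree for all real values of x and y for which both sides are defined.

Conclusion: Yes, this is an identity.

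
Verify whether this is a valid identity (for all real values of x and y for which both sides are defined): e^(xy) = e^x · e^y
Claim: e^(xy) = e^x · e^y.
Test a specific point where both sides are defined: x = 1/2, y = 4.
LHS = e^(xy) ≈ 7.3891
RHS = e^x · e^y ≈ 90.0171
Since 7.3891 ≠ 90.0171, the equation fails at this point, so it cannot hold for all real values of x and y for which both sides are defined.
e^x · e^y = e^(x+y), not e^(xy).

Conclusion: No, this is NOT an identity.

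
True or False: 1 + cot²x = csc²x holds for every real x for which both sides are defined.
True.

Claim: 1 + cot²x = csc²x.
Reasoning: Start from sin²x + cos²x = 1 and divide every term by sin²x (allowed wherever cot x and csc x are defined): 1 + cot²x = 1/sin²x = csc²x.
So the two sides agree for every real x for which both sides are defined.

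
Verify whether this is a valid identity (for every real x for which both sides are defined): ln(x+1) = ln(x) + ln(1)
Claim: ln(x+1) = ln(x) + ln(1).
Test a specific point where both sides are defined: x = 1.
LHS = ln(x+1) ≈ 0.6931
RHS = ln(x) + ln(1) ≈ 0.0000
Since 0.6931 ≠ 0.0000, the equation fails at this point, so it cannot hold for every real x for which both sides are defined.
ln(1) = 0, so the right side is just ln(x), which differs from ln(x+1).

Conclusion: No, this is NOT an identity.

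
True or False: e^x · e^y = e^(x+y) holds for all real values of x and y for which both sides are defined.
True.

Claim: e^x · e^y = e^(x+y).
Reasoning: This is the law of exponents for a common base: multiplying powers adds exponents. E.g. from the series, (Σ x^j/j!)(Σ y^k/k!) = Σ_m (Σ_{j+k=m} x^j y^k/(j!k!)) = Σ_m (x+y)^m/m! by the binomial theorem.
So the two sides agree for all real values of x and y for which both sides are defined.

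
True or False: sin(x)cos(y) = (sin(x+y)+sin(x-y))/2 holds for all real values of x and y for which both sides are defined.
Claim: sin(x)cos(y) = (sin(x+y)+sin(x-y))/2.
Reasoning: sin(x+y) = sin(x)cos(y) + cos(x)sin(y) and sin(x-y) = sin(x)cos(y) - cos(x)sin(y). Adding, sin(x+y) + sin(x-y) = 2sin(x)cos(y); divide by 2.
So the two sides agree for all real values of x and y for which both sides are defined.

Conclusion: True.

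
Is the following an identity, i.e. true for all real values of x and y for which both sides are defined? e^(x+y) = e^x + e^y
No, this is NOT an identity.

Claim: e^(x+y) = e^x + e^y.
Test a specific point where both sides are defined: x = 2, y = 3/2.
LHS = e^(x+y) ≈ 33.1155
RHS = e^x + e^y ≈ 11.8707
Since 33.1155 ≠ 11.8707, the equation fails at this point, so it cannot hold for all real values of x and y for which both sides are defined.
The correct rule is e^(x+y) = e^x · e^y (a product, not a sum).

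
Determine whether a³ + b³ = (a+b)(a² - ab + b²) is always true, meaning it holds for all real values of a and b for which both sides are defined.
Claim: a³ + b³ = (a+b)(a² - ab + b²).
Reasoning: Expand the right side: (a+b)(a² - ab + b²) = a³ - a²b + ab² + a²b - ab² + b³ = a³ + b³ (the middle terms cancel in pairs).
So the two sides agree for all real values of a and b for which both sides are defined.

Conclusion: Yes, this is an identity.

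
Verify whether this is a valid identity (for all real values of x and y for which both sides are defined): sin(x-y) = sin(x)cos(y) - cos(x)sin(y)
Claim: sin(x-y) = sin(x)cos(y) - cos(x)sin(y).
Reasoning: Replace y by -y in sin(x+y) = sin(x)cos(y) + cos(x)sin(y) and use cos(-y) = cos(y), sin(-y) = -sin(y): sin(x-y) = sin(x)cos(y) - cos(x)sin(y).
So the two sides agree for all real values of x and y for which both sides are defined.

Conclusion: Yes, this is an identity.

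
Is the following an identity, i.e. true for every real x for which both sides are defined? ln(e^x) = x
Yes, this is an identity.

Claim: ln(e^x) = x.
Reasoning: ln is the inverse of the exponential: ln(e^x) asks for the exponent p with e^p = e^x, and since e^p is one-to-one that exponent is p = x.
So the two sides agree for every real x for which both sides are defined.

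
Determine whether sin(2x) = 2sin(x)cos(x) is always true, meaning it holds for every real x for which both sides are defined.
Claim: sin(2x) = 2sin(x)cos(x).
Reasoning: Put y = x in the addition formula sin(x+y) = sin(x)cos(y) + cos(x)sin(y): sin(2x) = sin(x)cos(x) + cos(x)sin(x) = 2sin(x)cos(x).
So the two sides agree for every real x for which both sides are defined.

Conclusion: Yes, this is an identity.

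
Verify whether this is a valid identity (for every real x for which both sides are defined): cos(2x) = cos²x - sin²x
Claim: cos(2x) = cos²x - sin²x.
Reasoning: Put y = x in the addition formula cos(x+y) = cos(x)cos(y) - sin(x)sin(y): cos(2x) = cos²x - sin²x.
So the two sides agree for every real x for which both sides are defined.

Conclusion: Yes, this is an identity.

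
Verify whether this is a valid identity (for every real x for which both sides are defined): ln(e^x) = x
Claim: ln(e^x) = x.
Reasoning: ln is the inverse of the exponential: ln(e^x) asks for the exponent p with e^p = e^x, and since e^p is one-to-one that exponent is p = x.
So the two sides agree for every real x for which both sides are defined.

Conclusion: Yes, this is an identity.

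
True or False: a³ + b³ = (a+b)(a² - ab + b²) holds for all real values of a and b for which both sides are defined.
True.

Claim: a³ + b³ = (a+b)(a² - ab + b²).
Reasoning: Expand the right side: (a+b)(a² - ab + b²) = a³ - a²b + ab² + a²b - ab² + b³ = a³ + b³ (the middle terms cancel in pairs).
So the two sides agree for all real values of a and b for which both sides are defined.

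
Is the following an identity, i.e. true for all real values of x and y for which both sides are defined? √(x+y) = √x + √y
No, this is NOT an identity.

Claim: √(x+y) = √x + √y.
Test a specific point where both sides are defined: x = 3/2, y = 3/2.
LHS = √(x+y) ≈ 1.7321
RHS = √x + √y ≈ 2.4495
Since 1.7321 ≠ 2.4495, the equation fails at this point, so it cannot hold for all real values of x and y for which both sides are defined.
Squaring the right side gives x + 2√(xy) + y, not x + y.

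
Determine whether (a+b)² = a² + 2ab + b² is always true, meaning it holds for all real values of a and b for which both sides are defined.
Claim: (a+b)² = a² + 2ab + b².
Reasoning: Expand: (a+b)² = (a+b)(a+b) = a·a + a·b + b·a + b·b = a² + 2ab + b².
So the two sides agree for all real values of a and b for which both sides are defined.

Conclusion: Yes, this is an identity.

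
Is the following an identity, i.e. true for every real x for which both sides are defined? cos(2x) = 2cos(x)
Claim: cos(2x) = 2cos(x).
Test a specific point where both sides are defined: x = 3π/4.
LHS = cos(2x) ≈ 0.0000
RHS = 2cos(x) ≈ -1.4142
Since 0.0000 ≠ -1.4142, the equation fails at this point, so it cannot hold for every real x for which both sides are defined.
The correct double-angle formula is cos(2x) = cos²x - sin²x.

Conclusion: No, this is NOT an identity.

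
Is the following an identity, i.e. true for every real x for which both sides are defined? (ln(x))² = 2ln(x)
No, this is NOT an identity.

Claim: (ln(x))² = 2ln(x).
Test a specific point where both sides are defined: x = 5.
LHS = (ln(x))² ≈ 2.5903
RHS = 2ln(x) ≈ 3.2189
Since 2.5903 ≠ 3.2189, the equation fails at this point, so it cannot hold for every real x for which both sides are defined.
2ln(x) equals ln(x²), which is not the same as (ln x)².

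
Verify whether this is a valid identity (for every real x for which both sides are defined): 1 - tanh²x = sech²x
Claim: 1 - tanh²x = sech²x.
Reasoning: Divide cosh²x - sinh²x = 1 through by cosh²x (never zero): 1 - tanh²x = 1/cosh²x = sech²x.
So the two sides agree for every real x for which both sides are defined.

Conclusion: Yes, this is an identity.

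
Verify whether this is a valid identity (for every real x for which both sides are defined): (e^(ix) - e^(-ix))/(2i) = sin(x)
Claim: (e^(ix) - e^(-ix))/(2i) = sin(x).
Reasoning: By Euler's formula e^(ix) = cos(x) + i·sin(x) and e^(-ix) = cos(x) - i·sin(x). Subtracting cancels the cosine terms: e^(ix) - e^(-ix) = 2i·sin(x); divide by 2i.
So the two sides agree for every real x for which both sides are defined.

Conclusion: Yes, this is an identity.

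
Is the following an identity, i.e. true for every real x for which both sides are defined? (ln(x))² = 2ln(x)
No, this is NOT an identity.

Claim: (ln(x))² = 2ln(x).
Test a specific point where both sides are defined: x = 3/2.
LHS = (ln(x))² ≈ 0.1644
RHS = 2ln(x) ≈ 0.8109
Since 0.1644 ≠ 0.8109, the equation fails at this point, so it cannot hold for every real x for which both sides are defined.
2ln(x) equals ln(x²), which is not the same as (ln x)².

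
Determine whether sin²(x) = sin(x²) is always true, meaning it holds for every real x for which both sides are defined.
Claim: sin²(x) = sin(x²).
Test a specific point where both sides are defined: x = π/4.
LHS = sin²(x) ≈ 0.5000
RHS = sin(x²) ≈ 0.5785
Since 0.5000 ≠ 0.5785, the equation fails at this point, so it cannot hold for every real x for which both sides are defined.
sin²(x) means (sin x)², squaring the output; sin(x²) squares the input. These are different functions.

Conclusion: No, this is NOT an identity.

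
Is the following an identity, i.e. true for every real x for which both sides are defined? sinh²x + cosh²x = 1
No, this is NOT an identity.

Claim: sinh²x + cosh²x = 1.
Test a specific point where both sides are defined: x = 3.
LHS = sinh²x + cosh²x ≈ 201.7156
RHS = 1 ≈ 1.0000
Since 201.7156 ≠ 1.0000, the equation fails at this point, so it cannot hold for every real x for which both sides are defined.
The correct hyperbolic identity is cosh²x - sinh²x = 1 (a difference); the sum sinh²x + cosh²x equals cosh(2x).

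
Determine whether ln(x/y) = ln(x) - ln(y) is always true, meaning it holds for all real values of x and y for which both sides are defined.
Claim: ln(x/y) = ln(x) - ln(y).
Reasoning: Both sides are simultaneously defined only when x, y > 0. Write x = e^p, y = e^q. Then x/y = e^(p-q), so ln(x/y) = p - q = ln(x) - ln(y).
So the two sides agree for all real values of x and y for which both sides are defined.

Conclusion: Yes, this is an identity.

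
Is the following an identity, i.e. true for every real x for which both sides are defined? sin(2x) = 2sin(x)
No, this is NOT an identity.

Claim: sin(2x) = 2sin(x).
Test a specific point where both sides are defined: x = π/6.
LHS = sin(2x) ≈ 0.8660
RHS = 2sin(x) ≈ 1.0000
Since 0.8660 ≠ 1.0000, the equation fails at this point, so it cannot hold for every real x for which both sides are defined.
The correct double-angle formula is sin(2x) = 2sin(x)cos(x).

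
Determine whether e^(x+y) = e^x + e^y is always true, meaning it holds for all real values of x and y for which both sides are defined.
Claim: e^(x+y) = e^x + e^y.
Test a specific point where both sides are defined: x = 3, y = 3/2.
LHS = e^(x+y) ≈ 90.0171
RHS = e^x + e^y ≈ 24.5672
Since 90.0171 ≠ 24.5672, the equation fails at this point, so it cannot hold for all real values of x and y for which both sides are defined.
The correct rule is e^(x+y) = e^x · e^y (a product, not a sum).

Conclusion: No, this is NOT an identity.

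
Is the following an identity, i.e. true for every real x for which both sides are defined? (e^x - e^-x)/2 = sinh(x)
Claim: (e^x - e^-x)/2 = sinh(x).
Reasoning: This is exactly the definition of the hyperbolic sine: sinh(x) := (e^x - e^-x)/2.
So the two sides agree for every real x for which both sides are defined.

Conclusion: Yes, this is an identity.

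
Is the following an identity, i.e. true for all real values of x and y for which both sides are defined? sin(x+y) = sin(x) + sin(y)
No, this is NOT an identity.

Claim: sin(x+y) = sin(x) + sin(y).
Test a specific point where both sides are defined: x = -π/3, y = -π/6.
LHS = sin(x+y) ≈ -1.0000
RHS = sin(x) + sin(y) ≈ -1.3660
Since -1.0000 ≠ -1.3660, the equation fails at this point, so it cannot hold for all real values of x and y for which both sides are defined.
The correct expansion is sin(x+y) = sin(x)cos(y) + cos(x)sin(y); sine is not additive.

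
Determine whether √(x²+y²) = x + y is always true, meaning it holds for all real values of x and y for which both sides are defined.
Claim: √(x²+y²) = x + y.
Test a specific point where both sides are defined: x = 3, y = 5.
LHS = √(x²+y²) ≈ 5.8310
RHS = x + y ≈ 8.0000
Since 5.8310 ≠ 8.0000, the equation fails at this point, so it cannot hold for all real values of x and y for which both sides are defined.
(x+y)² = x² + 2xy + y², not x² + y², so the square root does not split this way.

Conclusion: No, this is NOT an identity.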